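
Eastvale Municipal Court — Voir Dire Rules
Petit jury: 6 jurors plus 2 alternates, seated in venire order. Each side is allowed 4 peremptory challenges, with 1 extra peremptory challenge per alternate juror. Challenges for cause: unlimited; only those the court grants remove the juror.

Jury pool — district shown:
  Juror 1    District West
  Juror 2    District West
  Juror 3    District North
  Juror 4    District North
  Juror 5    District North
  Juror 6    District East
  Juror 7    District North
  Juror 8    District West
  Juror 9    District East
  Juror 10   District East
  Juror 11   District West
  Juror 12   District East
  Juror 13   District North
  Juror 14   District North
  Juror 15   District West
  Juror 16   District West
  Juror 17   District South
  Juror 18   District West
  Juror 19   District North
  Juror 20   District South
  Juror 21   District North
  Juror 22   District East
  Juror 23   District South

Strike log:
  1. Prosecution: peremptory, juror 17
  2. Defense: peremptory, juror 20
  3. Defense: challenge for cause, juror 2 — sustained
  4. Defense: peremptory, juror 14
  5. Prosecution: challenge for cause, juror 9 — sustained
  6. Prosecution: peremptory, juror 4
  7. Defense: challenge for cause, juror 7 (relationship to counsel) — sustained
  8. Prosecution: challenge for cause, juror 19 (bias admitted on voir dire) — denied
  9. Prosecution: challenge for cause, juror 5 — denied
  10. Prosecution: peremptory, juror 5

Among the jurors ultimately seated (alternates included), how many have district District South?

Removed: #2, #4, #5, #7, #9, #14, #17, #20.
Seated (8 incl. alternates): #1, #3, #6, #8, #10, #11, #12, #13.
None of those are in District South → 0.

0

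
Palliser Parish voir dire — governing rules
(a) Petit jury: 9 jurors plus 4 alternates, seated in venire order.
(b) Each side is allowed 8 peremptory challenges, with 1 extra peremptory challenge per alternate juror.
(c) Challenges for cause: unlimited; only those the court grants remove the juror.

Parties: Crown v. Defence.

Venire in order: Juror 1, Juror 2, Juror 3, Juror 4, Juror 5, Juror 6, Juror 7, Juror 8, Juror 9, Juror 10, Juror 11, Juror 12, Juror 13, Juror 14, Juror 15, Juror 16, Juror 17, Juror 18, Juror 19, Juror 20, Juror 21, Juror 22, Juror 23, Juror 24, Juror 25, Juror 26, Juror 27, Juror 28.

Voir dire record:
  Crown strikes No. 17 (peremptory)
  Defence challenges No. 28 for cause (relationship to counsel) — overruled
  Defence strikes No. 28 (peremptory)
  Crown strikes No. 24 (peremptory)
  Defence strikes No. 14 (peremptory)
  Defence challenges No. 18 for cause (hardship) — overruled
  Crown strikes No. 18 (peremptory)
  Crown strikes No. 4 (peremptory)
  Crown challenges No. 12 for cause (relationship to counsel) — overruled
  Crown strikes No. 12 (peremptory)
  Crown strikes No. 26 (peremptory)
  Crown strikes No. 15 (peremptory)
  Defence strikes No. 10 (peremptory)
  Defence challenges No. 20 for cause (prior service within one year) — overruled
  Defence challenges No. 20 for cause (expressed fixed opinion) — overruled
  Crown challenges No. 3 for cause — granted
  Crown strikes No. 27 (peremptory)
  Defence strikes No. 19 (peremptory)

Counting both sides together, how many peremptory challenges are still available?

Crown allotment: 8 base + 1 × 4 alternates = 12. Defence allotment: 8 base + 1 × 4 alternates = 12.
Crown peremptories used: #17, #24, #18, #4, #12, #26, #15, #27 — 8 (for-cause on #12, #3 don't count).
Defence peremptories used: #28, #14, #10, #19 — 4 (for-cause on #28, #18, #20, #20 don't count).
Remaining: (12 − 8) + (12 − 4) = 12.

12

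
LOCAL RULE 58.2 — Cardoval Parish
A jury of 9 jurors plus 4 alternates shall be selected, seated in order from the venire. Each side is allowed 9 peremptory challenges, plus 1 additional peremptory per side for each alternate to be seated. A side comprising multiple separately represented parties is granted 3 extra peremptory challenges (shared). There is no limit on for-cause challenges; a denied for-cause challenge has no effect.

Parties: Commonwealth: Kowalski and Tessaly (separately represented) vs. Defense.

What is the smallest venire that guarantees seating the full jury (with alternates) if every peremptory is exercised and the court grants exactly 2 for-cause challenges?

Seats to fill: 9 + 4 alternates = 13.
Peremptories — Commonwealth: 9 + 1×4 + 3 = 16; Defense: 9 + 1×4 = 13; total 29.
For-cause removals: 2.
Minimum venire: 13 + 29 + 2 = 44.

44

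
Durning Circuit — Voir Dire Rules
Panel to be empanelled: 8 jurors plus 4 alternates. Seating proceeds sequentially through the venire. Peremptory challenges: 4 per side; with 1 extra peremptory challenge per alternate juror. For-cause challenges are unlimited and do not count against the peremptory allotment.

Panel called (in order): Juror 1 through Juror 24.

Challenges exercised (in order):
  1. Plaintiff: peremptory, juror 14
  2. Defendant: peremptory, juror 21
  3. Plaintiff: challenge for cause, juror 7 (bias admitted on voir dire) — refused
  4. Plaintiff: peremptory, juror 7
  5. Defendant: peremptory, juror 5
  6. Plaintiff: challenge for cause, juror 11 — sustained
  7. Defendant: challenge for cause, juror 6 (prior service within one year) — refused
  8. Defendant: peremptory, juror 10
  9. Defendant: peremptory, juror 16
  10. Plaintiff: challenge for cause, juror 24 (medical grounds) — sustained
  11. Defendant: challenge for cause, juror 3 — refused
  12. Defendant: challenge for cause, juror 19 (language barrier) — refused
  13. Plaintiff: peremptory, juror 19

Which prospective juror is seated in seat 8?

Removed: #5, #7, #10, #11, #14, #16, #19, #21, #24. (#3, #6 stay — for-cause denied.)
Seating in order: seats 1–8 → #1, #2, #3, #4, #6, #8, #9, #12; alternates → #13, #15, #17, #18.
So seat 8 is #12.

12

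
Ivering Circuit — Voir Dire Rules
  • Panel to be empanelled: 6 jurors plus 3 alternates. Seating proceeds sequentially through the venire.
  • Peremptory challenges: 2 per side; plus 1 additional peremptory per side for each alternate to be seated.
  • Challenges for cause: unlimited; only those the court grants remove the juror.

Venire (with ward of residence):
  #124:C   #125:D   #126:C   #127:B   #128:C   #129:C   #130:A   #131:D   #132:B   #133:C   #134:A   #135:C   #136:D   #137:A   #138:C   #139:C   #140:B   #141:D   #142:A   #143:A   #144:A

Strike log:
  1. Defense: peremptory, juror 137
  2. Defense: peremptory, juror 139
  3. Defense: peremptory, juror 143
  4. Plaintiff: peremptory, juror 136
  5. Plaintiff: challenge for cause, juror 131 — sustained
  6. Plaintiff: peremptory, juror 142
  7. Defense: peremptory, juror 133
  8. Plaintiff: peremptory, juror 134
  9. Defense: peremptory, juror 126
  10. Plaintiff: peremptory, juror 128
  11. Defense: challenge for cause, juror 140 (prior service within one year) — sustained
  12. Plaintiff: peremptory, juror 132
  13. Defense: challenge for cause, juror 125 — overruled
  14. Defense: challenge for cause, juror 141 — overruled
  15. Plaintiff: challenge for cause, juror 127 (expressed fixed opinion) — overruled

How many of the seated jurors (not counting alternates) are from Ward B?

Removed: #126, #128, #131, #132, #133, #134, #136, #137, #139, #140, #142, #143.
Seated jurors 1–6: #124, #125, #127, #129, #130, #135 (alternates #138, #141, #144 not counted).
Of those, in Ward B: #127 → 1.

1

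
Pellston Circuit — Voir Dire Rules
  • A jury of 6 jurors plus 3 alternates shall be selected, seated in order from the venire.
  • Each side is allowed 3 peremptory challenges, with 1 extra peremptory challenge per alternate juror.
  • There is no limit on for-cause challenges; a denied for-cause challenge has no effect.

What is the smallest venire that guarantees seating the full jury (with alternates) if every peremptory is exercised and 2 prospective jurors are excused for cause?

23

Seats to fill: 6 + 3 alternates = 9.
Peremptories: 3 + 1×3 = 6 per side × 2 sides = 12.
For-cause removals: 2.
Minimum venire: 9 + 12 + 2 = 23.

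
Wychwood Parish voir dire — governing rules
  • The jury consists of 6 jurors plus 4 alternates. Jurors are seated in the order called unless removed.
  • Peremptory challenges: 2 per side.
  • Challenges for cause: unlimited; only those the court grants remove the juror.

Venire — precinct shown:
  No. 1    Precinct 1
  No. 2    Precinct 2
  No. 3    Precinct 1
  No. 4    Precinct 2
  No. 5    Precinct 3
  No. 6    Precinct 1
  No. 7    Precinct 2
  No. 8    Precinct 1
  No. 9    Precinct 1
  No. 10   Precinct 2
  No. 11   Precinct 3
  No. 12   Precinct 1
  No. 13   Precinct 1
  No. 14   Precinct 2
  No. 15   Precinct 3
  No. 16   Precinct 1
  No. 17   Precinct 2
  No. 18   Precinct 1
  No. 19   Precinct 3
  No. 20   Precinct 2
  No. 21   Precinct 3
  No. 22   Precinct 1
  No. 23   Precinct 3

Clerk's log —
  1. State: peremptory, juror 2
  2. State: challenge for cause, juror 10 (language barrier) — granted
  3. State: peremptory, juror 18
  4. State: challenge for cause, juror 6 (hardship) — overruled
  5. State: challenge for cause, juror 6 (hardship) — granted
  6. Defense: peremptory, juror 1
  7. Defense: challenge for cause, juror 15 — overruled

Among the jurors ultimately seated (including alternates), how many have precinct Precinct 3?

2

Removed: #1, #2, #6, #10, #18.
Seated (10 incl. alternates): #3, #4, #5, #7, #8, #9, #11, #12, #13, #14.
Of those, in Precinct 3: #5, #11 → 2.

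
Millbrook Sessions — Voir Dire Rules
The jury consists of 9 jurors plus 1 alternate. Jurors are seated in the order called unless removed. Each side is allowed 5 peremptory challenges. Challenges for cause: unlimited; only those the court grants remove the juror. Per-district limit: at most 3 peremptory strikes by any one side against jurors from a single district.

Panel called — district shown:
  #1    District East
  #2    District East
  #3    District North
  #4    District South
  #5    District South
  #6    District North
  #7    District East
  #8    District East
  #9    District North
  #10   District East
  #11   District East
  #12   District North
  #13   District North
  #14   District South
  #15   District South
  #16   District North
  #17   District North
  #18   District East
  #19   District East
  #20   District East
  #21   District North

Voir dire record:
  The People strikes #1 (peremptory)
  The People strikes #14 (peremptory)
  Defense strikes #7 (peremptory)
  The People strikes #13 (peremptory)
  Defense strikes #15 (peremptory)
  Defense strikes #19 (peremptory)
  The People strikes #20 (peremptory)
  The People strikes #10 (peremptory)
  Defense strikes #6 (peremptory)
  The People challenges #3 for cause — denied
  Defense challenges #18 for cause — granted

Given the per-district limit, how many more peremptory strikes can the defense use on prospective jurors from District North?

Defense peremptories so far: #7, #15, #19, #6 — 4 of 5 used, 1 left overall.
Against District North: #6 — 1 used; per-district cap 3 leaves 2.
Binding limit: min(1, 2) = 1.

1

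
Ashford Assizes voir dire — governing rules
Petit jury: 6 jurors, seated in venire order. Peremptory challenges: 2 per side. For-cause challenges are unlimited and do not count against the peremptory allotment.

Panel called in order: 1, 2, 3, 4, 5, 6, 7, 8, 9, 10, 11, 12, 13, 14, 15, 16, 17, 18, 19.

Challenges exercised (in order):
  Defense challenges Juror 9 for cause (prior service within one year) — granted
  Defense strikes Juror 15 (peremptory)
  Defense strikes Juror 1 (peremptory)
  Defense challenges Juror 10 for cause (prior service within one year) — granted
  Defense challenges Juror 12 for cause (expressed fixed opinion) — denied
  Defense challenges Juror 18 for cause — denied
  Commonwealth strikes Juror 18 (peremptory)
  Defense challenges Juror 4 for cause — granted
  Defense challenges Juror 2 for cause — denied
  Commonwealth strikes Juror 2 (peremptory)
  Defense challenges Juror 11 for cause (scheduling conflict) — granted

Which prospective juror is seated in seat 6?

12

Removed: #1, #2, #4, #9, #10, #11, #15, #18. (#12 stays — for-cause denied.)
Seating in order: seats 1–6 → #3, #5, #6, #7, #8, #12.
So seat 6 is #12.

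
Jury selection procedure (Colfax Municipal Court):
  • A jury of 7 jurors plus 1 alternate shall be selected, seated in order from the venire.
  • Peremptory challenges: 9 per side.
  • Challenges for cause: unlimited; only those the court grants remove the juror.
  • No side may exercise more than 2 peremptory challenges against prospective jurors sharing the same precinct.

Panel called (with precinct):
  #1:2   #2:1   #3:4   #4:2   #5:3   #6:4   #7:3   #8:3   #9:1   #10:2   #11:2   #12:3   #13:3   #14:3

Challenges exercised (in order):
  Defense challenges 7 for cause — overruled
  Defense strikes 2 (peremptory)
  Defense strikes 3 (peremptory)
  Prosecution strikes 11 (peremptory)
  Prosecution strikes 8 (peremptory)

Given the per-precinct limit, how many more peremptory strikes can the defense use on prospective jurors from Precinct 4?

1

Defense peremptories so far: #2, #3 — 2 of 9 used, 7 left overall.
Against Precinct 4: #3 — 1 used; per-precinct cap 2 leaves 1.
Binding limit: min(7, 1) = 1.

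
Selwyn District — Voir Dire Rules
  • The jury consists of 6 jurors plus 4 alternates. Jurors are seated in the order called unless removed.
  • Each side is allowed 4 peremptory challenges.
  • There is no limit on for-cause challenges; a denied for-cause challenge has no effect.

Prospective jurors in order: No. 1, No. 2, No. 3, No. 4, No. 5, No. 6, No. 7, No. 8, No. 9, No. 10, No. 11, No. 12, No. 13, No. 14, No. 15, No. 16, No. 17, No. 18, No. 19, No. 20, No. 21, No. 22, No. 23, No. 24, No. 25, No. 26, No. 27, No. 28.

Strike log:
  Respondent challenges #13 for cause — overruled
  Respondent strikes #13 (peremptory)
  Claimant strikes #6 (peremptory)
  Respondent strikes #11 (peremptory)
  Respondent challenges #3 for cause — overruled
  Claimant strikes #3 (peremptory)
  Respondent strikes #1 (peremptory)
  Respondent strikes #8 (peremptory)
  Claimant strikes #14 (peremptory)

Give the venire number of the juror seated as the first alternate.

Removed: #1, #3, #6, #8, #11, #13, #14.
Seating in order: seats 1–6 → #2, #4, #5, #7, #9, #10; alternates → #12, #15, #16, #17.
So alternate 1 is #12.

12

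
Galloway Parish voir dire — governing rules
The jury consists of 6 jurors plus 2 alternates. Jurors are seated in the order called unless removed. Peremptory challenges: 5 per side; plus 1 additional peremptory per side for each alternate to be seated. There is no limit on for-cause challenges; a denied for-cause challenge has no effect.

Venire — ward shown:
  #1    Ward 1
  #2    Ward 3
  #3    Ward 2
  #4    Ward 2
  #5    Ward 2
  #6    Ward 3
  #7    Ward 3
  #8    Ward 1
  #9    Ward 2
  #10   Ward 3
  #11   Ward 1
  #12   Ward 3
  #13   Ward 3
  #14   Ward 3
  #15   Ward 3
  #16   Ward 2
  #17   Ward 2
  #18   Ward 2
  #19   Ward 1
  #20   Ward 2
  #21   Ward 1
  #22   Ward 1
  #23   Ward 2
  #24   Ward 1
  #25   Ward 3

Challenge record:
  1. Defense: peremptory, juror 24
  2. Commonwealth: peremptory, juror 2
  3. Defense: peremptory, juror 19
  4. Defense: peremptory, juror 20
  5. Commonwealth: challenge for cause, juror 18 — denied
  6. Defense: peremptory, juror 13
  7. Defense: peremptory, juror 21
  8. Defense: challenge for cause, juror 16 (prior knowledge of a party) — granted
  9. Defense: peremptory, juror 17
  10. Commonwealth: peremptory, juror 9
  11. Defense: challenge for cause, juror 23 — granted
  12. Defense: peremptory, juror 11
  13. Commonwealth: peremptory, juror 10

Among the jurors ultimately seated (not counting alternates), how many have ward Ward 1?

Removed: #2, #9, #10, #11, #13, #16, #17, #19, #20, #21, #23, #24.
Seated jurors 1–6: #1, #3, #4, #5, #6, #7 (alternates #8, #12 not counted).
Of those, in Ward 1: #1 → 1.

1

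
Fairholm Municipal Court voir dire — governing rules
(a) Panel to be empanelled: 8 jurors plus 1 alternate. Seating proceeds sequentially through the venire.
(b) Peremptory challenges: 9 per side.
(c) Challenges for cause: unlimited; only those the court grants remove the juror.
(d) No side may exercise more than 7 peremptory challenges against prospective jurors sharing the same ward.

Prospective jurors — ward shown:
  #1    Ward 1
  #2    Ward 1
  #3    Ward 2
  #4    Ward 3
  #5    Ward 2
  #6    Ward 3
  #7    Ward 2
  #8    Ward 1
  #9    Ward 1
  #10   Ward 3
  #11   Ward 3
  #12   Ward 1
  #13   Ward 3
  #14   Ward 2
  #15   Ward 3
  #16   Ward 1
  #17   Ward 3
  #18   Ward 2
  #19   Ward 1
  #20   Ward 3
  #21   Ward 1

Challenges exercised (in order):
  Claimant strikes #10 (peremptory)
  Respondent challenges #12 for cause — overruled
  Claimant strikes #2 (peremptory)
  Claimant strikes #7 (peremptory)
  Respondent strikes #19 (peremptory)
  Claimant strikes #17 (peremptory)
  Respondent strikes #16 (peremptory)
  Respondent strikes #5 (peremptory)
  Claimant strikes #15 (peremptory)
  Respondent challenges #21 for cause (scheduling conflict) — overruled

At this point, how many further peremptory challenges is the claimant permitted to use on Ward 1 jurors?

Claimant peremptories so far: #10, #2, #7, #17, #15 — 5 of 9 used, 4 left overall.
Against Ward 1: #2 — 1 used; per-ward cap 7 leaves 6.
Binding limit: min(4, 6) = 4.

4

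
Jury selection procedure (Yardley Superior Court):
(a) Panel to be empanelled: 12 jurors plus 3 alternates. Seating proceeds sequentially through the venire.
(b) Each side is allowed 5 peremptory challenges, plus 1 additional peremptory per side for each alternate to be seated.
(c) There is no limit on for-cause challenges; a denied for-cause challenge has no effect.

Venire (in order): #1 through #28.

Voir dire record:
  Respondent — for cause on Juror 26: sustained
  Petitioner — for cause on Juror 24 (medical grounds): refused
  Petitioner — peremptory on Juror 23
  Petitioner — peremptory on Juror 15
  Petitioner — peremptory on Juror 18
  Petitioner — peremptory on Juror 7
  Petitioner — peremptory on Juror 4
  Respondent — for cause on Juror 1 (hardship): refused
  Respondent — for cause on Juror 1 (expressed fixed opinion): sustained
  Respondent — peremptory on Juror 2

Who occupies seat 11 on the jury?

Removed: #1, #2, #4, #7, #15, #18, #23, #26. (#24 stays — for-cause denied.)
Filling seats in venire order through position 11: #3, #5, #6, #8, #9, #10, #11, #12, #13, #14, #16.
So seat 11 is #16.

16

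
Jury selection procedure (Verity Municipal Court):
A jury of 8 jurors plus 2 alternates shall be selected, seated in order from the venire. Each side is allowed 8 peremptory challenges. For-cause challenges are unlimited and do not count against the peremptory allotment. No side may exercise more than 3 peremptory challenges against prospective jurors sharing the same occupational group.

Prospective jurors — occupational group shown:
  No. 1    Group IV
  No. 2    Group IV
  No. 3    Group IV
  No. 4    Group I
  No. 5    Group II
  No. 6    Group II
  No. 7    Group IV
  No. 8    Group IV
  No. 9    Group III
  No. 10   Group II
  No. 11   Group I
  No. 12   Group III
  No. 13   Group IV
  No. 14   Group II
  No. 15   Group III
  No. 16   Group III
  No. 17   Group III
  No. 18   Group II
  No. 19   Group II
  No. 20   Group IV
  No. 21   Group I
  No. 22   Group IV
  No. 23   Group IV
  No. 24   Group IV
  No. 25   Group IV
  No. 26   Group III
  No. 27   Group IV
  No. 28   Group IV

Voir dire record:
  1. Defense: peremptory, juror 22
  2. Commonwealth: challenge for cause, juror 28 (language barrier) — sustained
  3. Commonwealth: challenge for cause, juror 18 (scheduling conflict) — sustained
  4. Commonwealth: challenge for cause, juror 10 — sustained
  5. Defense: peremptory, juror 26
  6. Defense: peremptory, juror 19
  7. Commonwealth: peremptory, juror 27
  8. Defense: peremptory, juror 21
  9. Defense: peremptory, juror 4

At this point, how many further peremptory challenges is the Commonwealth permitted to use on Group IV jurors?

Commonwealth peremptories so far: #27 — 1 of 8 used, 7 left overall.
Against Group IV: #27 — 1 used; per-group cap 3 leaves 2.
Binding limit: min(7, 2) = 2.

2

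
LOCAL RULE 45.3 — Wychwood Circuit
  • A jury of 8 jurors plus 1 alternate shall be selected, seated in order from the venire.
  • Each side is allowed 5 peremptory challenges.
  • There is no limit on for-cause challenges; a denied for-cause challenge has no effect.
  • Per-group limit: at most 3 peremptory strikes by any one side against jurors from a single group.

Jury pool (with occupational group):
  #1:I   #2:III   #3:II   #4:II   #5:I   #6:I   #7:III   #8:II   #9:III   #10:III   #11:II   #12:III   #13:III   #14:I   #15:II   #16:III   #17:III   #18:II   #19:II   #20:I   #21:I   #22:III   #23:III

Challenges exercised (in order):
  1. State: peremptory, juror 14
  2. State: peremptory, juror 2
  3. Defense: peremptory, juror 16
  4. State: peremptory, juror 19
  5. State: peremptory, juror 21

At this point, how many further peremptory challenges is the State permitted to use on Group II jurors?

State peremptories so far: #14, #2, #19, #21 — 4 of 5 used, 1 left overall.
Against Group II: #19 — 1 used; per-group cap 3 leaves 2.
Binding limit: min(1, 2) = 1.

1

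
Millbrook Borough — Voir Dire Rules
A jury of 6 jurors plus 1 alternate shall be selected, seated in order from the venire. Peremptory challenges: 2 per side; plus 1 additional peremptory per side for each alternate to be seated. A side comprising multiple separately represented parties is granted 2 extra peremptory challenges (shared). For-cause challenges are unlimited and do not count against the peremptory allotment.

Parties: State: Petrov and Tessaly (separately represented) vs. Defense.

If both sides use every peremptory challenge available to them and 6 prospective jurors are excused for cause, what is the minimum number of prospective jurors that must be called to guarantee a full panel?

21

Seats to fill: 6 + 1 alternates = 7.
Peremptories — State: 2 + 1×1 + 2 = 5; Defense: 2 + 1×1 = 3; total 8.
For-cause removals: 6.
Minimum venire: 7 + 8 + 6 = 21.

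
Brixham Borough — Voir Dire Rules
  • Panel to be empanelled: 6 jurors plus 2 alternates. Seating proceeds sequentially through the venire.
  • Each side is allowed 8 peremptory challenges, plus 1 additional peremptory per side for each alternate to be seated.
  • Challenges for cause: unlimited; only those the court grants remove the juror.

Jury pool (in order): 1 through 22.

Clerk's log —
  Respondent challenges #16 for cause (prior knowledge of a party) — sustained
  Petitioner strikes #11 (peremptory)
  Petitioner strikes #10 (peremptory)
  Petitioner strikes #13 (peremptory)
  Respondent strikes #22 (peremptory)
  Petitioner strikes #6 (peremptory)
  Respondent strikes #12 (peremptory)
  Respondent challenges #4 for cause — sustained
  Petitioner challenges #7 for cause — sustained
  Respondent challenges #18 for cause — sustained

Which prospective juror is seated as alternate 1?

14

Removed: #4, #6, #7, #10, #11, #12, #13, #16, #18, #22.
Seating in order: seats 1–6 → #1, #2, #3, #5, #8, #9; alternates → #14, #15.
So alternate 1 is #14.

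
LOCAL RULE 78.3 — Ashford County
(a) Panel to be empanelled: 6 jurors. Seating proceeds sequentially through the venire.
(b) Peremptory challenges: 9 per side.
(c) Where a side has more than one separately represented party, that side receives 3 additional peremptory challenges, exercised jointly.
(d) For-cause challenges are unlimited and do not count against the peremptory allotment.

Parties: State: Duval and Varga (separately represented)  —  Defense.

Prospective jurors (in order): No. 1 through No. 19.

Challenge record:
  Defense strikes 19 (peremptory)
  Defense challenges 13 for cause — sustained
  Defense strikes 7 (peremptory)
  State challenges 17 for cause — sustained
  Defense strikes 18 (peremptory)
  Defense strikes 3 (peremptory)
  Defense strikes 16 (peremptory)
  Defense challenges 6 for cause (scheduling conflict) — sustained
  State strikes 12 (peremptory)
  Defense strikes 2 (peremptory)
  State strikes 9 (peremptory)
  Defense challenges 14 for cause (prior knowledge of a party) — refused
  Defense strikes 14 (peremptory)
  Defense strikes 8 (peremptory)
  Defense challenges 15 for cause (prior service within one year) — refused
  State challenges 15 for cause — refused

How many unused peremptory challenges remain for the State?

10

State allotment: 9 base + 3 multi-party = 12.
State peremptories used: #12, #9 — 2 (for-cause on #17, #15 don't count).
Remaining: 12 − 2 = 10.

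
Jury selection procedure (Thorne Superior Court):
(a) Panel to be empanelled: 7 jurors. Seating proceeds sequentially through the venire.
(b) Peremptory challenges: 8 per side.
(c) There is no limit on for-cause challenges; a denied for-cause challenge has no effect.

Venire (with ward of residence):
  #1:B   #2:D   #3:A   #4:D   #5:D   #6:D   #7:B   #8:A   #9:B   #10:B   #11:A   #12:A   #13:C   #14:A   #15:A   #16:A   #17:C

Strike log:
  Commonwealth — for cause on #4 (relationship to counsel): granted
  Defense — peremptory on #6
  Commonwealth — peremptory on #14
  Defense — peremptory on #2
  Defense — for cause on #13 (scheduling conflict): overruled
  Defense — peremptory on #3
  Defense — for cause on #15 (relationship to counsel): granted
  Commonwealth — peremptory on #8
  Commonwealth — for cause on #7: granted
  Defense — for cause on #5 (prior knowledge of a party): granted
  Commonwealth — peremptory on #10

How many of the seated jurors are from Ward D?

Removed: #2, #3, #4, #5, #6, #7, #8, #10, #14, #15.
Seated jurors 1–7: #1, #9, #11, #12, #13, #16, #17.
None of those are in Ward D → 0.

0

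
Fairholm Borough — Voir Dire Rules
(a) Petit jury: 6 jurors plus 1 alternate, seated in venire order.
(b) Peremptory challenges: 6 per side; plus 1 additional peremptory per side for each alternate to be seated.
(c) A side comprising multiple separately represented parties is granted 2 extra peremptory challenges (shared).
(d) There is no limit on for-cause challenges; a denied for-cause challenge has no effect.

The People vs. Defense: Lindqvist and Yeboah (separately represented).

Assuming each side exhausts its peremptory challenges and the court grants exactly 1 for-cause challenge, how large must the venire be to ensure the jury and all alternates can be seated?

24

Seats to fill: 6 + 1 alternates = 7.
Peremptories — The People: 6 + 1×1 = 7; Defense: 6 + 1×1 + 2 = 9; total 16.
For-cause removals: 1.
Minimum venire: 7 + 16 + 1 = 24.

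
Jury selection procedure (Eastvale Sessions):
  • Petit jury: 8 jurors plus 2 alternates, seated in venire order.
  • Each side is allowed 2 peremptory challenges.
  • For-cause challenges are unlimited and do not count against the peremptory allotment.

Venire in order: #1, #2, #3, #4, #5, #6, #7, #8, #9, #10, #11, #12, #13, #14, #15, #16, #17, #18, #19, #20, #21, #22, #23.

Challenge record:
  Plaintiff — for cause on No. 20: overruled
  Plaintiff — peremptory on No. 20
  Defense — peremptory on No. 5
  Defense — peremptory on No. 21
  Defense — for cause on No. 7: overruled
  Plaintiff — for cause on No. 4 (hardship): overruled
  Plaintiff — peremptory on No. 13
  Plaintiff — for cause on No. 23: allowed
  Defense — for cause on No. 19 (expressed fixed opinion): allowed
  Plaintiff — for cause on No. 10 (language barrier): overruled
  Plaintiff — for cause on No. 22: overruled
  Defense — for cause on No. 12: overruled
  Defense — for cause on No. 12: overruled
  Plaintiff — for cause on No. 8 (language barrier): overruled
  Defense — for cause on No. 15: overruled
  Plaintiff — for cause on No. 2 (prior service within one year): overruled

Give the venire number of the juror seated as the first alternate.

10

Removed: #5, #13, #19, #20, #21, #23. (#2, #4, #7, #8, #10, #12, #15, #22 stay — for-cause denied.)
Filling seats in venire order through position 9: #1, #2, #3, #4, #6, #7, #8, #9, #10.
So alternate 1 is #10.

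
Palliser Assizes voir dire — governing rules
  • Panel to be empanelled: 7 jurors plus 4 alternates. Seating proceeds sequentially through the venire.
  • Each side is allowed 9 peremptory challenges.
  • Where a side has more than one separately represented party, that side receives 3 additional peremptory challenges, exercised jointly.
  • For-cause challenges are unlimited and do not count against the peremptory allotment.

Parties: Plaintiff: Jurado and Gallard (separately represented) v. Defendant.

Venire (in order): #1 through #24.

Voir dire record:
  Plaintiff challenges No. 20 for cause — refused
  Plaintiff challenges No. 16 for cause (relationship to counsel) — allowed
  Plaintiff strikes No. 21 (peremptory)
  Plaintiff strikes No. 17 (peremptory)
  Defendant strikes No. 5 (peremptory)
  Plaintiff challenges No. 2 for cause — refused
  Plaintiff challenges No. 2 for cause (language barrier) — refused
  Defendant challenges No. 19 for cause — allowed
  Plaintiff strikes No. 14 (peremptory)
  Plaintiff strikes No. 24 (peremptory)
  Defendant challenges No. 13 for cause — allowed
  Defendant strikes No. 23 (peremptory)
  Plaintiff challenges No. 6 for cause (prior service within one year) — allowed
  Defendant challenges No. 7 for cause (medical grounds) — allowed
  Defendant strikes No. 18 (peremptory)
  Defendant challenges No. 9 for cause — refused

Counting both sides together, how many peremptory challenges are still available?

Plaintiff allotment: 9 base + 3 multi-party = 12. Defendant allotment: 9.
Plaintiff peremptories used: #21, #17, #14, #24 — 4 (for-cause on #20, #16, #2, #2, #6 don't count).
Defendant peremptories used: #5, #23, #18 — 3 (for-cause on #19, #13, #7, #9 don't count).
Remaining: (12 − 4) + (9 − 3) = 14.

14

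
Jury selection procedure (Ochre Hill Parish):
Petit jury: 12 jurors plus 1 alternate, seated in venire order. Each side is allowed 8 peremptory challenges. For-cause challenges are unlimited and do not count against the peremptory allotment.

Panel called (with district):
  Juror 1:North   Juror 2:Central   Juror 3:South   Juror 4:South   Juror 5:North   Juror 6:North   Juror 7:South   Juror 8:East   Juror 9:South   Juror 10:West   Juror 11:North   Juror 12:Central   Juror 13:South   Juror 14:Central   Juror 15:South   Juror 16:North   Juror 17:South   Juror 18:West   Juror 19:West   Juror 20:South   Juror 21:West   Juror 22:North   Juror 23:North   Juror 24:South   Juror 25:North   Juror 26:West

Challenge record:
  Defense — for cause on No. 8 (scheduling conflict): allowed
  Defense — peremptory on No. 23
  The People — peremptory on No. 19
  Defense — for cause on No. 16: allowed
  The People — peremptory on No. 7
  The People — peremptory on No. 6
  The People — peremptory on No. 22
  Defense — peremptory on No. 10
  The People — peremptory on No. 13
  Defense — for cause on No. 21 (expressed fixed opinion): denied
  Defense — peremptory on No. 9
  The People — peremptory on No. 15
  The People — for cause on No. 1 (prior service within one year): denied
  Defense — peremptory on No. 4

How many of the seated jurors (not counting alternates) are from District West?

Removed: #4, #6, #7, #8, #9, #10, #13, #15, #16, #19, #22, #23.
Seated jurors 1–12: #1, #2, #3, #5, #11, #12, #14, #17, #18, #20, #21, #24 (alternates #25 not counted).
Of those, in District West: #18, #21 → 2.

2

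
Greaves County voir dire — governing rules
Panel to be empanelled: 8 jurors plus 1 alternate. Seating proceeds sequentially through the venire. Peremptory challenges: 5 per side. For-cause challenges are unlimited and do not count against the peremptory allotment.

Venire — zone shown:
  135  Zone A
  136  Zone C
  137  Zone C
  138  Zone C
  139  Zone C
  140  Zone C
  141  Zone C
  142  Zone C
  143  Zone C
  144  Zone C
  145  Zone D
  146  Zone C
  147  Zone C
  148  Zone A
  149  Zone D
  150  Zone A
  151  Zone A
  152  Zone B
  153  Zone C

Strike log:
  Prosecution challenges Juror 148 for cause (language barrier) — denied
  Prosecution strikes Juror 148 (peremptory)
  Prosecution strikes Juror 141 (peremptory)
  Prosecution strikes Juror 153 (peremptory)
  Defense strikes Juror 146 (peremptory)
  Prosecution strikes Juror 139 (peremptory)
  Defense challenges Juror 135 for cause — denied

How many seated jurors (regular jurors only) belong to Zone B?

0

Removed: #139, #141, #146, #148, #153.
Seated jurors 1–8: #135, #136, #137, #138, #140, #142, #143, #144 (alternates #145 not counted).
None of those are in Zone B → 0.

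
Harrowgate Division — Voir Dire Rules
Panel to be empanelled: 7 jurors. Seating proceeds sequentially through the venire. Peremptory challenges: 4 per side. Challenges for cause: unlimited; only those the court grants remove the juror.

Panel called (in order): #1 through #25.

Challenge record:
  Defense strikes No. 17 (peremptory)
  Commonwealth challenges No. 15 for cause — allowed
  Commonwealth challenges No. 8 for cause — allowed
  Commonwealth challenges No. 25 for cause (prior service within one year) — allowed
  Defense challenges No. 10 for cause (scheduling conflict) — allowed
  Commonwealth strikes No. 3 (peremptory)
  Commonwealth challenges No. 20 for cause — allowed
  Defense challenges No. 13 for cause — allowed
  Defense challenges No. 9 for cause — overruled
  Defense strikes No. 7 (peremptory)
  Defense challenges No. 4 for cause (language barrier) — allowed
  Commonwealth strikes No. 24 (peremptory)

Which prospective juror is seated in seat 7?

12

Removed: #3, #4, #7, #8, #10, #13, #15, #17, #20, #24, #25. (#9 stays — for-cause denied.)
Seating in order: seats 1–7 → #1, #2, #5, #6, #9, #11, #12.
So seat 7 is #12.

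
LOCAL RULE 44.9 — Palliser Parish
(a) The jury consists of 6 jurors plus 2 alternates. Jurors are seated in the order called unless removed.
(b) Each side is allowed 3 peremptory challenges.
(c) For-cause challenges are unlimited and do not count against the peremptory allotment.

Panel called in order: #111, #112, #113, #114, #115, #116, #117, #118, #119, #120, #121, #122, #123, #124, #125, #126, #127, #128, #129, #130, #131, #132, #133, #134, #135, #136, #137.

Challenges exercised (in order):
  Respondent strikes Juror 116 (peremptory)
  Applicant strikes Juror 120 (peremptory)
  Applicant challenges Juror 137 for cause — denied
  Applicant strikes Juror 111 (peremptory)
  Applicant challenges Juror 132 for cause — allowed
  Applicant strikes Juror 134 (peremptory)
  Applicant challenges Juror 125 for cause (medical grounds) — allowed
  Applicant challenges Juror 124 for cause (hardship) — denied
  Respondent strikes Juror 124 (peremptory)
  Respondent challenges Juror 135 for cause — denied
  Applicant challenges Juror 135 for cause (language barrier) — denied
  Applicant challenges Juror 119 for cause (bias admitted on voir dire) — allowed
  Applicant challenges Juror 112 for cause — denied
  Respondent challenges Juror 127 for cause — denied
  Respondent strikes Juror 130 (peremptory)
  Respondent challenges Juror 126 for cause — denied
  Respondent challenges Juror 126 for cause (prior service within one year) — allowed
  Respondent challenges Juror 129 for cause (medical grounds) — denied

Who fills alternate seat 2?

122

Removed: #111, #116, #119, #120, #124, #125, #126, #130, #132, #134. (#112, #127, #129, #135, #137 stay — for-cause denied.)
Seating in order: seats 1–6 → #112, #113, #114, #115, #117, #118; alternates → #121, #122.
So alternate 2 is #122.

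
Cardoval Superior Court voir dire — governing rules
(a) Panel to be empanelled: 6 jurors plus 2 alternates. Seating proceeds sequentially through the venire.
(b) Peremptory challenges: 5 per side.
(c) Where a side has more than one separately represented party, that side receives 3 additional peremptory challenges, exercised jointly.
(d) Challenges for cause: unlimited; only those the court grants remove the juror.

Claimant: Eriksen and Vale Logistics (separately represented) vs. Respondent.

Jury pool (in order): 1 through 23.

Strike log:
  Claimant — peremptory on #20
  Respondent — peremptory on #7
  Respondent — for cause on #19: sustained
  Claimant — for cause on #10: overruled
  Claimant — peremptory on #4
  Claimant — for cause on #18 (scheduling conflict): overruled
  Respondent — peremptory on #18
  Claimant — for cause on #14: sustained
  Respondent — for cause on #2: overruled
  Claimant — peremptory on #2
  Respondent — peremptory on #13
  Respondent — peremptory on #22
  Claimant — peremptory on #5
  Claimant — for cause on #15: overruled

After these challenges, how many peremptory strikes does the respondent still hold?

Respondent allotment: 5.
Respondent peremptories used: #7, #18, #13, #22 — 4 (for-cause on #19, #2 don't count).
Remaining: 5 − 4 = 1.

1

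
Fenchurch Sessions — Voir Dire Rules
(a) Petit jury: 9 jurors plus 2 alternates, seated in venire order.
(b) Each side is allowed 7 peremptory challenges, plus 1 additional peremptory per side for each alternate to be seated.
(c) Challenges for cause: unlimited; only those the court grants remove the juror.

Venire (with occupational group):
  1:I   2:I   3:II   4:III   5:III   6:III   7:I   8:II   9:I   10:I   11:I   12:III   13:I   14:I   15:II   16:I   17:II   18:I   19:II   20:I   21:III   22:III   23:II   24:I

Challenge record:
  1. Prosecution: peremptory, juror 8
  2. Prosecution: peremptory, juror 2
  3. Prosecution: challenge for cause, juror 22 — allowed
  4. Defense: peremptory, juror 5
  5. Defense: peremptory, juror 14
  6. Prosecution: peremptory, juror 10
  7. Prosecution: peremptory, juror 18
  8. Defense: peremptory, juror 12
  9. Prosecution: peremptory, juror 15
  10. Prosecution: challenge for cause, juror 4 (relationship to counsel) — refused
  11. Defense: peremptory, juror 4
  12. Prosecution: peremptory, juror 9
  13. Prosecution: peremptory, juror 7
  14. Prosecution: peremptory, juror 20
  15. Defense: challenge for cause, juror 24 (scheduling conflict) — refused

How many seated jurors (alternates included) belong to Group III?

Removed: #2, #4, #5, #7, #8, #9, #10, #12, #14, #15, #18, #20, #22.
Seated (11 incl. alternates): #1, #3, #6, #11, #13, #16, #17, #19, #21, #23, #24.
Of those, in Group III: #6, #21 → 2.

2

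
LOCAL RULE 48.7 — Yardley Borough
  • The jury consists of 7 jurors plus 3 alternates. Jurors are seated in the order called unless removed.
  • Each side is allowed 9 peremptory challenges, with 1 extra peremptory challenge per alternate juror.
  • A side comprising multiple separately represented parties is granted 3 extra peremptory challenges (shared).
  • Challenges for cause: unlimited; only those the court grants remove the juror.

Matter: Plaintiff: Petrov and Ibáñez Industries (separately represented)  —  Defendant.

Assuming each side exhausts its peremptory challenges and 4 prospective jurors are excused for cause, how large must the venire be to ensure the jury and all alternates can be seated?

41

Seats to fill: 7 + 3 alternates = 10.
Peremptories — Plaintiff: 9 + 1×3 + 3 = 15; Defendant: 9 + 1×3 = 12; total 27.
For-cause removals: 4.
Minimum venire: 10 + 27 + 4 = 41.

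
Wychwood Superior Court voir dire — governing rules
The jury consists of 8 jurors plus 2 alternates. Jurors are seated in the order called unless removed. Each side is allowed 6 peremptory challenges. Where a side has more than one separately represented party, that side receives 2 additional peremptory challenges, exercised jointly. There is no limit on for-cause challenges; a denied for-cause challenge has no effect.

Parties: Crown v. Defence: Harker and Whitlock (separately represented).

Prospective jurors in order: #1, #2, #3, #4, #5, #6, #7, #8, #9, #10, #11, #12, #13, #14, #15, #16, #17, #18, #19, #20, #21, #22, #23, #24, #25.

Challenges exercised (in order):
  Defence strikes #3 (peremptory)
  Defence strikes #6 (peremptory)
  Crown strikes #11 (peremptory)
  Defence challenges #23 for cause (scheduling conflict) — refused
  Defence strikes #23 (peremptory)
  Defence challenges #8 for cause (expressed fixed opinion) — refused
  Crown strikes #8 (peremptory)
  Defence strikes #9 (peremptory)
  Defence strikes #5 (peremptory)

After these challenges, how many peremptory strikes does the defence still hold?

3

Defence allotment: 6 base + 2 multi-party = 8.
Defence peremptories used: #3, #6, #23, #9, #5 — 5 (for-cause on #23, #8 don't count).
Remaining: 8 − 5 = 3.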